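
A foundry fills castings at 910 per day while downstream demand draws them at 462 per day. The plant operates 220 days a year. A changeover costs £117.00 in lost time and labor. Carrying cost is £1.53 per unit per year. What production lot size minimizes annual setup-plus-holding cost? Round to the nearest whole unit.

Q* ≈ 5,619 castings

Annual demand D = 462 × 220 = 101,640.
Production build-up factor (1 − d/p) = 1 − 462/910 = 0.4923.
Q* = √(2DS / (H(1 − d/p))) = √(2 × 101,640 × 117 / (1.53 × 0.4923)).
= √(23,783,760 / 0.7532) ≈ 5619.223.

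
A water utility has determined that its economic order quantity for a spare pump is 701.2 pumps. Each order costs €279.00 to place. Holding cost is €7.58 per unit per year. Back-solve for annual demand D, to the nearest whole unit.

Squaring Q* = √(2DS/H) gives Q*² = 2DS/H.
From Q* = √(2DS/H): D = Q*²H / (2S) = 701.2² × 7.58 / (2 × 279) = 6679.113.

D ≈ 6,679 pumps per year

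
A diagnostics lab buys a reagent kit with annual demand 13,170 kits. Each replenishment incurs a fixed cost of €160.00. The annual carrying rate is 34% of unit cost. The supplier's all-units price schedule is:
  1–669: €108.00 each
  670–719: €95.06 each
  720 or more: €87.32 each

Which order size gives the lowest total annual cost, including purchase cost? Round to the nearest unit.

Q* ≈ 720 kits

Holding cost per unit per year at price C is H = 0.34·C.
For each price level, check whether its EOQ is feasible; otherwise the best quantity at that price is the breakpoint.
EOQ at €108.00 = 338.8 (feasible in tier 1): TC = 13,170×€108.00 + (13,170/338.8)×160 + (338.8/2)×0.34×€108.00 = €1,434,799.97.
EOQ at €95.06 = 361.1 < 670, so use break Q=670: TC = 13,170×€95.06 + (13,170/670.0)×160 + (670.0/2)×0.34×€95.06 = €1,265,912.61.
EOQ at €87.32 = 376.8 < 720, so use break Q=720: TC = 13,170×€87.32 + (13,170/720.0)×160 + (720.0/2)×0.34×€87.32 = €1,163,619.03.
Lowest total cost is €1,163,619.03 at Q = 720.0.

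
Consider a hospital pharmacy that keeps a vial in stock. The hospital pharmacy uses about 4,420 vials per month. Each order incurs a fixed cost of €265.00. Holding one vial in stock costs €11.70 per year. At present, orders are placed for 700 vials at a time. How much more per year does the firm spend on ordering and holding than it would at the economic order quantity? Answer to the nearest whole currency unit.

Extra cost ≈ €6,039 per year

Annual demand D = 4,420 × 12 = 53,040.
EOQ = √(2DS/H) = √(2 × 53,040 × 265 / 11.7) ≈ 1550.05.
Cost at Q* = (D/Q*)S + (Q*/2)H = √(2DSH) ≈ €18,135.63.
Cost at Q = 700: (53,040/700)×265 + (700/2)×11.7 = €20,079.43 + €4,095.00 = €24,174.43.
Excess = €24,174.43 − €18,135.63 = €6,038.80.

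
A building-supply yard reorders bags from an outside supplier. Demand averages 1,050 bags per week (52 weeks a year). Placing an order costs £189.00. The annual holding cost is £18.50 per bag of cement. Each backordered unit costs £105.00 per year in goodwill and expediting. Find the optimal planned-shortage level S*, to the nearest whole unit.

Annual demand D = 1,050 × 52 = 54,600.
With planned backorders, Q* = √(2DS/H) · √((H+B)/B).
√(2DS/H) = √(2 × 54,600 × 189 / 18.5) = 1056.225.
√((H+B)/B) = √((18.5+105)/105) = 1.0845.
Q* ≈ 1145.500.
S* = Q* · H/(H+B) = 1145.500 × 18.5/123.5 ≈ 171.593.

S* ≈ 172 bags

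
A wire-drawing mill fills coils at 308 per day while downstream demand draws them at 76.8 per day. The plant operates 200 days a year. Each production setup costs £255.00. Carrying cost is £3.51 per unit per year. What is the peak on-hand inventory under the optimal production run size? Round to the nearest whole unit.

Annual demand D = 76.8 × 200 = 15,360.
Production build-up factor (1 − d/p) = 1 − 76.8/308 = 0.7506.
Q* = √(2DS / (H(1 − d/p))) = √(2 × 15,360 × 255 / (3.51 × 0.7506)).
= √(7,833,600 / 2.6348) ≈ 1724.283.
Maximum inventory = Q*(1 − d/p) = 1724.283 × 0.7506 ≈ 1294.332.

I_max ≈ 1,294 coils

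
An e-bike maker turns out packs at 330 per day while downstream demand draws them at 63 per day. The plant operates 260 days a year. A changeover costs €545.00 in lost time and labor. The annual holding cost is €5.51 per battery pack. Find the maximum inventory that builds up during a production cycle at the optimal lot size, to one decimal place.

I_max ≈ 1,619.2 packs

Annual demand D = 63 × 260 = 16,380.
Production build-up factor (1 − d/p) = 1 − 63/330 = 0.8091.
Q* = √(2DS / (H(1 − d/p))) = √(2 × 16,380 × 545 / (5.51 × 0.8091)).
= √(17,854,200 / 4.4581) ≈ 2001.224.
Maximum inventory = Q*(1 − d/p) = 2001.224 × 0.8091 ≈ 1619.172.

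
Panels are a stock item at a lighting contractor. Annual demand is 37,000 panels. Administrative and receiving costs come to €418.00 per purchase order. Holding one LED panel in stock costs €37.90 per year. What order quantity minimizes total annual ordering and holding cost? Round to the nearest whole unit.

Q* ≈ 903 panels

EOQ = √(2DS / H) = √(2 × 37,000 × 418 / 37.9).
= √(30,932,000 / 37.9) = √816,147.7573 ≈ 903.409.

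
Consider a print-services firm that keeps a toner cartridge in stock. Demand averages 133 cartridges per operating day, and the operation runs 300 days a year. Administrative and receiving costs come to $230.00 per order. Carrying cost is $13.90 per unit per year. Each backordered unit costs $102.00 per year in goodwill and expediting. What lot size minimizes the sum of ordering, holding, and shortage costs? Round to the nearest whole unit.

Annual demand D = 133 × 300 = 39,900.
With planned backorders, Q* = √(2DS/H) · √((H+B)/B).
√(2DS/H) = √(2 × 39,900 × 230 / 13.9) = 1149.100.
√((H+B)/B) = √((13.9+102)/102) = 1.0660.
Q* ≈ 1224.897.

Q* ≈ 1,225 cartridges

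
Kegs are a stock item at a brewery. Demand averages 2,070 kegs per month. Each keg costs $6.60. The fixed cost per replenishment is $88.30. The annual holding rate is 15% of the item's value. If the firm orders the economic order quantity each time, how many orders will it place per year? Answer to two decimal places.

Annual demand D = 2,070 × 12 = 24,840.
Holding cost H = 0.15 × $6.60 = $0.9900 per unit per year.
EOQ = √(2DS/H) = √(2 × 24,840 × 88.3 / 0.99) ≈ 2105.01.
Orders per year = D / Q* = 24,840 / 2105.01 ≈ 11.800.

N ≈ 11.80 orders per year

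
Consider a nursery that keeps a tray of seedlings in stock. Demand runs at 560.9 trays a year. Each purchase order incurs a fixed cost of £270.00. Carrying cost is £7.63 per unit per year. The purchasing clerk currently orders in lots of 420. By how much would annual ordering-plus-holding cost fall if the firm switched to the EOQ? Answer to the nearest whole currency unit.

Extra cost ≈ £443 per year

EOQ = √(2DS/H) = √(2 × 560.9 × 270 / 7.63) ≈ 199.24.
Cost at Q* = (D/Q*)S + (Q*/2)H = √(2DSH) ≈ £1,520.20.
Cost at Q = 420: (560.9/420)×270 + (420/2)×7.63 = £360.58 + £1,602.30 = £1,962.88.
Excess = £1,962.88 − £1,520.20 = £442.67.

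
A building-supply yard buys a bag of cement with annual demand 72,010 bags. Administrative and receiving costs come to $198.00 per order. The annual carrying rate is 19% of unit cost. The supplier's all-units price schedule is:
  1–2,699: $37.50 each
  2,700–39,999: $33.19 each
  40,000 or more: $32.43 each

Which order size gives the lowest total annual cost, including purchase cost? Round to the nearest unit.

Q* ≈ 2,700 bags

Holding cost per unit per year at price C is H = 0.19·C.
Evaluate total cost at each tier's feasible EOQ or, if the EOQ is below the tier, at the tier's minimum quantity.
EOQ at $37.50 = 2000.6 (feasible in tier 1): TC = 72,010×$37.50 + (72,010/2000.6)×198 + (2000.6/2)×0.19×$37.50 = $2,714,628.99.
EOQ at $33.19 = 2126.5 < 2700, so use break Q=2700: TC = 72,010×$33.19 + (72,010/2700.0)×198 + (2700.0/2)×0.19×$33.19 = $2,403,805.87.
EOQ at $32.43 = 2151.3 < 40000, so use break Q=40000: TC = 72,010×$32.43 + (72,010/40000.0)×198 + (40000.0/2)×0.19×$32.43 = $2,458,874.75.
Lowest total cost is $2,403,805.87 at Q = 2700.0.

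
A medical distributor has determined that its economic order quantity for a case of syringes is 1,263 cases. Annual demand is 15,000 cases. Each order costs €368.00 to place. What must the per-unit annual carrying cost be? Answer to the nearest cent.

Invert the EOQ relation Q*² = 2DS/H.
From Q* = √(2DS/H): H = 2DS / Q*² = 2 × 15,000 × 368 / 1,263² = 6.9209.

H ≈ €6.92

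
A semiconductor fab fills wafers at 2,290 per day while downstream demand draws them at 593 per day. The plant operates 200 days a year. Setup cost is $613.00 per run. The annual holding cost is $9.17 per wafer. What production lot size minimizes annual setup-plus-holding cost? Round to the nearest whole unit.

Q* ≈ 4,626 wafers

Annual demand D = 593 × 200 = 118,600.
Production build-up factor (1 − d/p) = 1 − 593/2,290 = 0.7410.
Q* = √(2DS / (H(1 − d/p))) = √(2 × 118,600 × 613 / (9.17 × 0.7410)).
= √(145,403,600 / 6.7954) ≈ 4625.724.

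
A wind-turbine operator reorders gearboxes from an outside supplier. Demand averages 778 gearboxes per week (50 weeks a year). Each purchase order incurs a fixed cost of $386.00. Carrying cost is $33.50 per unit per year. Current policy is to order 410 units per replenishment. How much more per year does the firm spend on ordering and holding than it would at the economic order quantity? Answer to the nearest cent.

Annual demand D = 778 × 50 = 38,900.
EOQ = √(2DS/H) = √(2 × 38,900 × 386 / 33.5) ≈ 946.81.
Cost at Q* = (D/Q*)S + (Q*/2)H = √(2DSH) ≈ $31,718.00.
Cost at Q = 410: (38,900/410)×386 + (410/2)×33.5 = $36,622.93 + $6,867.50 = $43,490.43.
Excess = $43,490.43 − $31,718.00 = $11,772.42.

Extra cost ≈ $11,772.42 per year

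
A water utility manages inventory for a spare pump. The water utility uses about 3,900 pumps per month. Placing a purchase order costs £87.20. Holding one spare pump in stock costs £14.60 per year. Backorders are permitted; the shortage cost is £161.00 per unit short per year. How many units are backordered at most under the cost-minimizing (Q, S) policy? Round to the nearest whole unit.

S* ≈ 65 pumps

Annual demand D = 3,900 × 12 = 46,800.
With planned backorders, Q* = √(2DS/H) · √((H+B)/B).
√(2DS/H) = √(2 × 46,800 × 87.2 / 14.6) = 747.687.
√((H+B)/B) = √((14.6+161)/161) = 1.0444.
Q* ≈ 780.853.
S* = Q* · H/(H+B) = 780.853 × 14.6/175.6 ≈ 64.923.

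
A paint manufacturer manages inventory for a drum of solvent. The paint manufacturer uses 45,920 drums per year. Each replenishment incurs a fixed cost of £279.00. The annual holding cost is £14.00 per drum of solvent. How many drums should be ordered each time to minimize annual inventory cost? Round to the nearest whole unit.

EOQ = √(2DS / H) = √(2 × 45,920 × 279 / 14).
= √(25,623,360 / 14) = √1,830,240 ≈ 1352.864.

Q* ≈ 1,353 drums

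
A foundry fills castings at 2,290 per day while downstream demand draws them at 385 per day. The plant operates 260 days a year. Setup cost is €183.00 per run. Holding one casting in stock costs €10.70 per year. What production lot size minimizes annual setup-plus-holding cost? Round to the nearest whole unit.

Annual demand D = 385 × 260 = 100,100.
Production build-up factor (1 − d/p) = 1 − 385/2,290 = 0.8319.
Q* = √(2DS / (H(1 − d/p))) = √(2 × 100,100 × 183 / (10.7 × 0.8319)).
= √(36,636,600 / 8.9011) ≈ 2028.785.

Q* ≈ 2,029 castings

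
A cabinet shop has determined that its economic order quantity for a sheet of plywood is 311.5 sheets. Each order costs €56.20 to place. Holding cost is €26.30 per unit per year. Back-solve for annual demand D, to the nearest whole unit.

Invert the EOQ relation Q*² = 2DS/H.
From Q* = √(2DS/H): D = Q*²H / (2S) = 311.5² × 26.3 / (2 × 56.2) = 22704.165.

D ≈ 22,704 sheets per year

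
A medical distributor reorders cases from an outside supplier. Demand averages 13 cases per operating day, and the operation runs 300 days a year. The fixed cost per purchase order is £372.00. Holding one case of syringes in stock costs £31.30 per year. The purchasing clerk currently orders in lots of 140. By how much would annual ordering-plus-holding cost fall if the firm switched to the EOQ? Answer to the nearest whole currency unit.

Annual demand D = 13 × 300 = 3,900.
EOQ = √(2DS/H) = √(2 × 3,900 × 372 / 31.3) ≈ 304.47.
Cost at Q* = (D/Q*)S + (Q*/2)H = √(2DSH) ≈ £9,529.96.
Cost at Q = 140: (3,900/140)×372 + (140/2)×31.3 = £10,362.86 + £2,191.00 = £12,553.86.
Excess = £12,553.86 − £9,529.96 = £3,023.90.

Extra cost ≈ £3,024 per year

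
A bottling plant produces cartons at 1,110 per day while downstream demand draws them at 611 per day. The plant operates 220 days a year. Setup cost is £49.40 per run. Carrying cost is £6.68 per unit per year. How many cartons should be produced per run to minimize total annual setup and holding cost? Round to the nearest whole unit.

Q* ≈ 2,103 cartons

Annual demand D = 611 × 220 = 134,420.
Production build-up factor (1 − d/p) = 1 − 611/1,110 = 0.4495.
Q* = √(2DS / (H(1 − d/p))) = √(2 × 134,420 × 49.4 / (6.68 × 0.4495)).
= √(13,280,696 / 3.003) ≈ 2102.972.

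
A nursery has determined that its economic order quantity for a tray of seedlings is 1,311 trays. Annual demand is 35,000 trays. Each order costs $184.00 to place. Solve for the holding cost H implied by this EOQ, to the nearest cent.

The basic EOQ model gives Q* = √(2DS/H); rearrange for the unknown.
From Q* = √(2DS/H): H = 2DS / Q*² = 2 × 35,000 × 184 / 1,311² = 7.4939.

H ≈ $7.49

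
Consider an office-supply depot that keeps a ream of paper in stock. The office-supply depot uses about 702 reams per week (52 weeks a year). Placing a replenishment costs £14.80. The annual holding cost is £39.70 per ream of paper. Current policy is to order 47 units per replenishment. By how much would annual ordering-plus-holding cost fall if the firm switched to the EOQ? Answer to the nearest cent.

Extra cost ≈ £5,878.28 per year

Annual demand D = 702 × 52 = 36,504.
EOQ = √(2DS/H) = √(2 × 36,504 × 14.8 / 39.7) ≈ 164.98.
Cost at Q* = (D/Q*)S + (Q*/2)H = √(2DSH) ≈ £6,549.55.
Cost at Q = 47: (36,504/47)×14.8 + (47/2)×39.7 = £11,494.88 + £932.95 = £12,427.83.
Excess = £12,427.83 − £6,549.55 = £5,878.28.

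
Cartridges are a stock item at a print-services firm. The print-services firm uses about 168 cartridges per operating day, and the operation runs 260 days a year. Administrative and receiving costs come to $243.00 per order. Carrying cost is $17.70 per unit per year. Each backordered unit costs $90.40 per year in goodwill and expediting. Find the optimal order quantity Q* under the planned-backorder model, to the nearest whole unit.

Annual demand D = 168 × 260 = 43,680.
With planned backorders, Q* = √(2DS/H) · √((H+B)/B).
√(2DS/H) = √(2 × 43,680 × 243 / 17.7) = 1095.148.
√((H+B)/B) = √((17.7+90.4)/90.4) = 1.0935.
Q* ≈ 1197.571.

Q* ≈ 1,198 cartridges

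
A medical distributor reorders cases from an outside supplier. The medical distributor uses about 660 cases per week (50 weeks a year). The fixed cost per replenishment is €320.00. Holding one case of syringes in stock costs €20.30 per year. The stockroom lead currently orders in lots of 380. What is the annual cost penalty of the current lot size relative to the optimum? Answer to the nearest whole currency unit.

Extra cost ≈ €10,941 per year

Annual demand D = 660 × 50 = 33,000.
EOQ = √(2DS/H) = √(2 × 33,000 × 320 / 20.3) ≈ 1020.00.
Cost at Q* = (D/Q*)S + (Q*/2)H = √(2DSH) ≈ €20,705.94.
Cost at Q = 380: (33,000/380)×320 + (380/2)×20.3 = €27,789.47 + €3,857.00 = €31,646.47.
Excess = €31,646.47 − €20,705.94 = €10,940.53.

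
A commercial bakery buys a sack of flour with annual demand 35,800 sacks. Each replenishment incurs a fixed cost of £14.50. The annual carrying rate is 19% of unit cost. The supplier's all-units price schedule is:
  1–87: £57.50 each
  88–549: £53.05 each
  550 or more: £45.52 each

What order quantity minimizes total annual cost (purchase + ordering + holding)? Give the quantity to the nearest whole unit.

Q* ≈ 550 sacks

Holding cost per unit per year at price C is H = 0.19·C.
Candidates are each tier's EOQ (if it falls in that tier) and each price-break quantity.
Tier 1 (£57.50): EOQ = 308.3 exceeds tier's upper bound 87, so this tier is dominated.
EOQ at £53.05 = 320.9 (feasible in tier 2): TC = 35,800×£53.05 + (35,800/320.9)×14.5 + (320.9/2)×0.19×£53.05 = £1,902,424.89.
EOQ at £45.52 = 346.5 < 550, so use break Q=550: TC = 35,800×£45.52 + (35,800/550.0)×14.5 + (550.0/2)×0.19×£45.52 = £1,632,938.24.
Lowest total cost is £1,632,938.24 at Q = 550.0.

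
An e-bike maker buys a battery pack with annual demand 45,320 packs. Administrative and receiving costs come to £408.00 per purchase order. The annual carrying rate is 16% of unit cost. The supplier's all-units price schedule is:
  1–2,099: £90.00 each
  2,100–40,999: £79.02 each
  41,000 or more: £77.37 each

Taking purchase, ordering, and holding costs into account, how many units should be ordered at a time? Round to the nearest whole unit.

Q* ≈ 2,100 packs

Holding cost per unit per year at price C is H = 0.16·C.
Candidates are each tier's EOQ (if it falls in that tier) and each price-break quantity.
EOQ at £90.00 = 1602.5 (feasible in tier 1): TC = 45,320×£90.00 + (45,320/1602.5)×408 + (1602.5/2)×0.16×£90.00 = £4,101,876.57.
EOQ at £79.02 = 1710.3 < 2100, so use break Q=2100: TC = 45,320×£79.02 + (45,320/2100.0)×408 + (2100.0/2)×0.16×£79.02 = £3,603,266.79.
EOQ at £77.37 = 1728.4 < 41000, so use break Q=41000: TC = 45,320×£77.37 + (45,320/41000.0)×408 + (41000.0/2)×0.16×£77.37 = £3,760,632.99.
Lowest total cost is £3,603,266.79 at Q = 2100.0.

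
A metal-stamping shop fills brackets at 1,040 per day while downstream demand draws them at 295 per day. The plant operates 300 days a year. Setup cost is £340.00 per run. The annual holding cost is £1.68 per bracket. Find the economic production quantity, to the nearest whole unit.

Q* ≈ 7,071 brackets

Annual demand D = 295 × 300 = 88,500.
Production build-up factor (1 − d/p) = 1 − 295/1,040 = 0.7163.
Q* = √(2DS / (H(1 − d/p))) = √(2 × 88,500 × 340 / (1.68 × 0.7163)).
= √(60,180,000 / 1.2035) ≈ 7071.475.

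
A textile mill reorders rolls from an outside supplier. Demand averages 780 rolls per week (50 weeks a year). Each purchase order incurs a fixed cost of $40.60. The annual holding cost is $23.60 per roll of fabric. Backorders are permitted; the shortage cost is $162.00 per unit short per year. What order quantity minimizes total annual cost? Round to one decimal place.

Annual demand D = 780 × 50 = 39,000.
With planned backorders, Q* = √(2DS/H) · √((H+B)/B).
√(2DS/H) = √(2 × 39,000 × 40.6 / 23.6) = 366.315.
√((H+B)/B) = √((23.6+162)/162) = 1.0704.
Q* ≈ 392.090.

Q* ≈ 392.1 rolls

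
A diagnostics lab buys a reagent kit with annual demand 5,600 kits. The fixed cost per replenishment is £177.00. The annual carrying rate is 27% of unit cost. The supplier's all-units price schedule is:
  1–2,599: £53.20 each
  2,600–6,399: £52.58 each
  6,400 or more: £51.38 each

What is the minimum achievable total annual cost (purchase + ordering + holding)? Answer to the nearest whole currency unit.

TC* ≈ £303,256

Holding cost per unit per year at price C is H = 0.27·C.
Evaluate total cost at each tier's feasible EOQ or, if the EOQ is below the tier, at the tier's minimum quantity.
EOQ at £53.20 = 371.5 (feasible in tier 1): TC = 5,600×£53.20 + (5,600/371.5)×177 + (371.5/2)×0.27×£53.20 = £303,256.22.
EOQ at £52.58 = 373.7 < 2600, so use break Q=2600: TC = 5,600×£52.58 + (5,600/2600.0)×177 + (2600.0/2)×0.27×£52.58 = £313,284.81.
EOQ at £51.38 = 378.0 < 6400, so use break Q=6400: TC = 5,600×£51.38 + (5,600/6400.0)×177 + (6400.0/2)×0.27×£51.38 = £332,275.20.
Lowest total cost among the candidates is at Q = 371.5.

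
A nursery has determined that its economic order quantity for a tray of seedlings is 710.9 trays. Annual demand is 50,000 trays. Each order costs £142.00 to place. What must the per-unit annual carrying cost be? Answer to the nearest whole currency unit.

H ≈ £28

Squaring Q* = √(2DS/H) gives Q*² = 2DS/H.
From Q* = √(2DS/H): H = 2DS / Q*² = 2 × 50,000 × 142 / 710.9² = 28.0977.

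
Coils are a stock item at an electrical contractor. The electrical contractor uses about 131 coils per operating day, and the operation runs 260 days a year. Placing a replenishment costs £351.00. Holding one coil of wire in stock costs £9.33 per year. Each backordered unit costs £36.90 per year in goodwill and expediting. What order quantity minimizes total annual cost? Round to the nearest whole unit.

Annual demand D = 131 × 260 = 34,060.
With planned backorders, Q* = √(2DS/H) · √((H+B)/B).
√(2DS/H) = √(2 × 34,060 × 351 / 9.33) = 1600.848.
√((H+B)/B) = √((9.33+36.9)/36.9) = 1.1193.
Q* ≈ 1791.838.

Q* ≈ 1,792 coils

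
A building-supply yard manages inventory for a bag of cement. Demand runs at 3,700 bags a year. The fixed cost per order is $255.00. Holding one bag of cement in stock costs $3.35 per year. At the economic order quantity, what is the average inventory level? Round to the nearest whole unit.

Average inventory ≈ 375 bags

EOQ = √(2DS/H) = √(2 × 3,700 × 255 / 3.35) ≈ 750.52.
Average inventory = Q*/2 ≈ 750.52 / 2 = 375.261.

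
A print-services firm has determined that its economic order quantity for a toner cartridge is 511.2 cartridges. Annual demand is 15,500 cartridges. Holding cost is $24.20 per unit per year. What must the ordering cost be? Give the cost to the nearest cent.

Squaring Q* = √(2DS/H) gives Q*² = 2DS/H.
From Q* = √(2DS/H): S = Q*²H / (2D) = 511.2² × 24.2 / (2 × 15,500) = 204.0024.

S ≈ $204.00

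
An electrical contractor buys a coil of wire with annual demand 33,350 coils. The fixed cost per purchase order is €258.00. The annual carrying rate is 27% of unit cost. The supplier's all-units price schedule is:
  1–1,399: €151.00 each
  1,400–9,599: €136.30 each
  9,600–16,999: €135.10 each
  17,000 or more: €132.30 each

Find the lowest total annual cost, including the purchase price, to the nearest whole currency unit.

Holding cost per unit per year at price C is H = 0.27·C.
Candidates are each tier's EOQ (if it falls in that tier) and each price-break quantity.
EOQ at €151.00 = 649.7 (feasible in tier 1): TC = 33,350×€151.00 + (33,350/649.7)×258 + (649.7/2)×0.27×€151.00 = €5,062,337.63.
EOQ at €136.30 = 683.8 < 1400, so use break Q=1400: TC = 33,350×€136.30 + (33,350/1400.0)×258 + (1400.0/2)×0.27×€136.30 = €4,577,511.63.
EOQ at €135.10 = 686.9 < 9600, so use break Q=9600: TC = 33,350×€135.10 + (33,350/9600.0)×258 + (9600.0/2)×0.27×€135.10 = €4,681,570.88.
EOQ at €132.30 = 694.1 < 17000, so use break Q=17000: TC = 33,350×€132.30 + (33,350/17000.0)×258 + (17000.0/2)×0.27×€132.30 = €4,716,339.64.
Lowest total cost among the candidates is at Q = 1400.0.

TC* ≈ €4,577,512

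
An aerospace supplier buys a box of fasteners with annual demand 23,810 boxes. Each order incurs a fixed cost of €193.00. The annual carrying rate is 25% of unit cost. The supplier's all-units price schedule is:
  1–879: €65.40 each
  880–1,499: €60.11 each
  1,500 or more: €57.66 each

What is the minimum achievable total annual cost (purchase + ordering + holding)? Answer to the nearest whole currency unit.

Holding cost per unit per year at price C is H = 0.25·C.
For each price level, check whether its EOQ is feasible; otherwise the best quantity at that price is the breakpoint.
EOQ at €65.40 = 749.7 (feasible in tier 1): TC = 23,810×€65.40 + (23,810/749.7)×193 + (749.7/2)×0.25×€65.40 = €1,569,432.36.
EOQ at €60.11 = 782.0 < 880, so use break Q=880: TC = 23,810×€60.11 + (23,810/880.0)×193 + (880.0/2)×0.25×€60.11 = €1,443,053.17.
EOQ at €57.66 = 798.5 < 1500, so use break Q=1500: TC = 23,810×€57.66 + (23,810/1500.0)×193 + (1500.0/2)×0.25×€57.66 = €1,386,759.40.
Lowest total cost among the candidates is at Q = 1500.0.

TC* ≈ €1,386,759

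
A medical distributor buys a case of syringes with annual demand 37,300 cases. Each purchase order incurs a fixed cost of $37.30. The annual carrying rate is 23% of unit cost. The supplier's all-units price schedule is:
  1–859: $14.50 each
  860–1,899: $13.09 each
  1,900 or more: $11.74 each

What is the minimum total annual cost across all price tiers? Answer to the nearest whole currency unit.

Holding cost per unit per year at price C is H = 0.23·C.
Candidates are each tier's EOQ (if it falls in that tier) and each price-break quantity.
Tier 1 ($14.50): EOQ = 913.4 exceeds tier's upper bound 859, so this tier is dominated.
EOQ at $13.09 = 961.4 (feasible in tier 2): TC = 37,300×$13.09 + (37,300/961.4)×37.3 + (961.4/2)×0.23×$13.09 = $491,151.39.
EOQ at $11.74 = 1015.1 < 1900, so use break Q=1900: TC = 37,300×$11.74 + (37,300/1900.0)×37.3 + (1900.0/2)×0.23×$11.74 = $441,199.45.
Lowest total cost among the candidates is at Q = 1900.0.

TC* ≈ $441,199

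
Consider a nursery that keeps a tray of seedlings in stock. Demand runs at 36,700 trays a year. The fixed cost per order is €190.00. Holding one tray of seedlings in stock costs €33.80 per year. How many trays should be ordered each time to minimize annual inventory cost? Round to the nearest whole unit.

EOQ = √(2DS / H) = √(2 × 36,700 × 190 / 33.8).
= √(13,946,000 / 33.8) = √412,603.5503 ≈ 642.342.

Q* ≈ 642 trays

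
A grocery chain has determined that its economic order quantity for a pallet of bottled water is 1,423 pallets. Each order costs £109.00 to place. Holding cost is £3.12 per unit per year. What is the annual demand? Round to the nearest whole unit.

The basic EOQ model gives Q* = √(2DS/H); rearrange for the unknown.
From Q* = √(2DS/H): D = Q*²H / (2S) = 1,423² × 3.12 / (2 × 109) = 28980.635.

D ≈ 28,981 pallets per year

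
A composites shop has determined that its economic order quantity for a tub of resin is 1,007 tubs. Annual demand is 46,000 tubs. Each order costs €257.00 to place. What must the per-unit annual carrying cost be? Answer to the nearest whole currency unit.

H ≈ €23

The basic EOQ model gives Q* = √(2DS/H); rearrange for the unknown.
From Q* = √(2DS/H): H = 2DS / Q*² = 2 × 46,000 × 257 / 1,007² = 23.3164.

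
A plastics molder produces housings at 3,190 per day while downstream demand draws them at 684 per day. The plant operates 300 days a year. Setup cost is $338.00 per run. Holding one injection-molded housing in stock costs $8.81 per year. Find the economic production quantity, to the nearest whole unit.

Q* ≈ 4,477 housings

Annual demand D = 684 × 300 = 205,200.
Production build-up factor (1 − d/p) = 1 − 684/3,190 = 0.7856.
Q* = √(2DS / (H(1 − d/p))) = √(2 × 205,200 × 338 / (8.81 × 0.7856)).
= √(138,715,200 / 6.921) ≈ 4476.915.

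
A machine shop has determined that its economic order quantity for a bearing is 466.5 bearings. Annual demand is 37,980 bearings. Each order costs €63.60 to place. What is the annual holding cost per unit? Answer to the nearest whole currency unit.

H ≈ €22

Squaring Q* = √(2DS/H) gives Q*² = 2DS/H.
From Q* = √(2DS/H): H = 2DS / Q*² = 2 × 37,980 × 63.6 / 466.5² = 22.1993.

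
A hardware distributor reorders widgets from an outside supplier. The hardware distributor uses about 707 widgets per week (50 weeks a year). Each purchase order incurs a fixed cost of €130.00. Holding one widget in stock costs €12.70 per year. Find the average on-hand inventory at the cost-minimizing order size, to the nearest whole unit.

Average inventory ≈ 425 widgets

Annual demand D = 707 × 50 = 35,350.
Q* = √(2DS/H) = √(2 × 35,350 × 130 / 12.7) ≈ 850.71.
Average inventory = Q*/2 ≈ 850.71 / 2 = 425.353.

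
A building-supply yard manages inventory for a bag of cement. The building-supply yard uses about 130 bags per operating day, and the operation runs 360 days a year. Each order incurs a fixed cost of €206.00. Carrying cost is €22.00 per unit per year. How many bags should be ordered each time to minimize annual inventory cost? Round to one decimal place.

Annual demand D = 130 × 360 = 46,800.
EOQ = √(2DS / H) = √(2 × 46,800 × 206 / 22).
= √(19,281,600 / 22) = √876,436.3636 ≈ 936.182.

Q* ≈ 936.2 bags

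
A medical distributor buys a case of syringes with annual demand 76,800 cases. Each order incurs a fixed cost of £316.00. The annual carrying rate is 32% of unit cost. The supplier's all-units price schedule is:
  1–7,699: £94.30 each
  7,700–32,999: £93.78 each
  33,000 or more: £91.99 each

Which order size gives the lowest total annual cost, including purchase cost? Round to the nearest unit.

Q* ≈ 1,268 cases

Holding cost per unit per year at price C is H = 0.32·C.
Evaluate total cost at each tier's feasible EOQ or, if the EOQ is below the tier, at the tier's minimum quantity.
EOQ at £94.30 = 1268.3 (feasible in tier 1): TC = 76,800×£94.30 + (76,800/1268.3)×316 + (1268.3/2)×0.32×£94.30 = £7,280,511.02.
EOQ at £93.78 = 1271.8 < 7700, so use break Q=7700: TC = 76,800×£93.78 + (76,800/7700.0)×316 + (7700.0/2)×0.32×£93.78 = £7,320,992.75.
EOQ at £91.99 = 1284.1 < 33000, so use break Q=33000: TC = 76,800×£91.99 + (76,800/33000.0)×316 + (33000.0/2)×0.32×£91.99 = £7,551,274.62.
Lowest total cost is £7,280,511.02 at Q = 1268.3.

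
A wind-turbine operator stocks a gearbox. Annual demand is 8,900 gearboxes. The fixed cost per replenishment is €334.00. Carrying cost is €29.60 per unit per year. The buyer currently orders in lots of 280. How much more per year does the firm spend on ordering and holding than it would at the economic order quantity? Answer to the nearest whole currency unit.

EOQ = √(2DS/H) = √(2 × 8,900 × 334 / 29.6) ≈ 448.16.
Cost at Q* = (D/Q*)S + (Q*/2)H = √(2DSH) ≈ €13,265.67.
Cost at Q = 280: (8,900/280)×334 + (280/2)×29.6 = €10,616.43 + €4,144.00 = €14,760.43.
Excess = €14,760.43 − €13,265.67 = €1,494.76.

Extra cost ≈ €1,495 per year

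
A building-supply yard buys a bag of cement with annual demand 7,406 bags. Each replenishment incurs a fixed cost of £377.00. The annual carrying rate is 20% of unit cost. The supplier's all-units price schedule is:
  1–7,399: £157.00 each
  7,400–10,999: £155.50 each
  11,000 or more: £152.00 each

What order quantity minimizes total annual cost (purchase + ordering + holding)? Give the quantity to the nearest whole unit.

Holding cost per unit per year at price C is H = 0.20·C.
Candidates are each tier's EOQ (if it falls in that tier) and each price-break quantity.
EOQ at £157.00 = 421.7 (feasible in tier 1): TC = 7,406×£157.00 + (7,406/421.7)×377 + (421.7/2)×0.20×£157.00 = £1,175,983.66.
EOQ at £155.50 = 423.7 < 7400, so use break Q=7400: TC = 7,406×£155.50 + (7,406/7400.0)×377 + (7400.0/2)×0.20×£155.50 = £1,267,080.31.
EOQ at £152.00 = 428.6 < 11000, so use break Q=11000: TC = 7,406×£152.00 + (7,406/11000.0)×377 + (11000.0/2)×0.20×£152.00 = £1,293,165.82.
Lowest total cost is £1,175,983.66 at Q = 421.7.

Q* ≈ 422 bags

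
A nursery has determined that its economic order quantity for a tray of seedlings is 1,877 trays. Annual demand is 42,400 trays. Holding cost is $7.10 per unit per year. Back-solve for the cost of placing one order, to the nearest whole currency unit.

S ≈ $295

The basic EOQ model gives Q* = √(2DS/H); rearrange for the unknown.
From Q* = √(2DS/H): S = Q*²H / (2D) = 1,877² × 7.1 / (2 × 42,400) = 294.9790.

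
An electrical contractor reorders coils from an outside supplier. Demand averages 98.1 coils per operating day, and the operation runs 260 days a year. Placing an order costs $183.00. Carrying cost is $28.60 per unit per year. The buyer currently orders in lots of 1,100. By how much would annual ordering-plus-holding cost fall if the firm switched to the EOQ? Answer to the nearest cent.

Extra cost ≈ $3,633.55 per year

Annual demand D = 98.1 × 260 = 25,506.
EOQ = √(2DS/H) = √(2 × 25,506 × 183 / 28.6) ≈ 571.32.
Cost at Q* = (D/Q*)S + (Q*/2)H = √(2DSH) ≈ $16,339.72.
Cost at Q = 1,100: (25,506/1,100)×183 + (1,100/2)×28.6 = $4,243.27 + $15,730.00 = $19,973.27.
Excess = $19,973.27 − $16,339.72 = $3,633.55.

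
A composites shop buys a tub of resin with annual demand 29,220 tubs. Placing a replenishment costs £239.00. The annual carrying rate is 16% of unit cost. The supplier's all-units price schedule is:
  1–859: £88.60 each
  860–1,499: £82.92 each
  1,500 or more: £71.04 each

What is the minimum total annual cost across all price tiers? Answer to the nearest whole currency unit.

TC* ≈ £2,088,969

Holding cost per unit per year at price C is H = 0.16·C.
For each price level, check whether its EOQ is feasible; otherwise the best quantity at that price is the breakpoint.
Tier 1 (£88.60): EOQ = 992.6 exceeds tier's upper bound 859, so this tier is dominated.
EOQ at £82.92 = 1026.0 (feasible in tier 2): TC = 29,220×£82.92 + (29,220/1026.0)×239 + (1026.0/2)×0.16×£82.92 = £2,436,535.08.
EOQ at £71.04 = 1108.5 < 1500, so use break Q=1500: TC = 29,220×£71.04 + (29,220/1500.0)×239 + (1500.0/2)×0.16×£71.04 = £2,088,969.32.
Lowest total cost among the candidates is at Q = 1500.0.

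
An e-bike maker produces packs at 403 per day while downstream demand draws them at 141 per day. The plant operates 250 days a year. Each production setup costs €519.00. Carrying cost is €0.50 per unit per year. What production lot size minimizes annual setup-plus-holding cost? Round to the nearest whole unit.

Annual demand D = 141 × 250 = 35,250.
Production build-up factor (1 − d/p) = 1 − 141/403 = 0.6501.
Q* = √(2DS / (H(1 − d/p))) = √(2 × 35,250 × 519 / (0.5 × 0.6501)).
= √(36,589,500 / 0.3251) ≈ 10609.505.

Q* ≈ 10,610 packs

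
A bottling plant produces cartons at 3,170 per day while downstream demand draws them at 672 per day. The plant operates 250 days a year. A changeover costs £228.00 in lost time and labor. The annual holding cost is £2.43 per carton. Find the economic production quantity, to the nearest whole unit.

Q* ≈ 6,325 cartons

Annual demand D = 672 × 250 = 168,000.
Production build-up factor (1 − d/p) = 1 − 672/3,170 = 0.7880.
Q* = √(2DS / (H(1 − d/p))) = √(2 × 168,000 × 228 / (2.43 × 0.7880)).
= √(76,608,000 / 1.9149) ≈ 6325.099.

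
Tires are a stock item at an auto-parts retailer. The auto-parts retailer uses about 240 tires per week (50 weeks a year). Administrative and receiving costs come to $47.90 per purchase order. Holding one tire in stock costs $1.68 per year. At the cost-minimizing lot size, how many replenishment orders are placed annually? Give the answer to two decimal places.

N ≈ 14.51 orders per year

Annual demand D = 240 × 50 = 12,000.
The optimal lot size = √(2DS/H) = √(2 × 12,000 × 47.9 / 1.68) ≈ 827.22.
Orders per year = D / Q* = 12,000 / 827.22 ≈ 14.506.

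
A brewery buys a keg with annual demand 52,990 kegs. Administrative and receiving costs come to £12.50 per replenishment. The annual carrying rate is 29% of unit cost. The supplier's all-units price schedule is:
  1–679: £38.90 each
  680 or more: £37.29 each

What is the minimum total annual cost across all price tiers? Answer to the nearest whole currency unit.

TC* ≈ £1,980,648

Holding cost per unit per year at price C is H = 0.29·C.
Candidates are each tier's EOQ (if it falls in that tier) and each price-break quantity.
EOQ at £38.90 = 342.7 (feasible in tier 1): TC = 52,990×£38.90 + (52,990/342.7)×12.5 + (342.7/2)×0.29×£38.90 = £2,065,176.81.
EOQ at £37.29 = 350.0 < 680, so use break Q=680: TC = 52,990×£37.29 + (52,990/680.0)×12.5 + (680.0/2)×0.29×£37.29 = £1,980,647.97.
Lowest total cost among the candidates is at Q = 680.0.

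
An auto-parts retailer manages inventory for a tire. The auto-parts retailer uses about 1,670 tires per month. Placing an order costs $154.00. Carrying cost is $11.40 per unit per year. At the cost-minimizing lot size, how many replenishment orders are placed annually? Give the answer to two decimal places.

Annual demand D = 1,670 × 12 = 20,040.
Q* = √(2DS/H) = √(2 × 20,040 × 154 / 11.4) ≈ 735.82.
Orders per year = D / Q* = 20,040 / 735.82 ≈ 27.235.

N ≈ 27.23 orders per year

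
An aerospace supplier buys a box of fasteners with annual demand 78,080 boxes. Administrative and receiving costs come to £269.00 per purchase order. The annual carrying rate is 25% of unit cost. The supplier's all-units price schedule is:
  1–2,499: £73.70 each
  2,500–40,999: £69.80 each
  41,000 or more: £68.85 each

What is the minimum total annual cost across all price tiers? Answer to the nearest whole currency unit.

Holding cost per unit per year at price C is H = 0.25·C.
Candidates are each tier's EOQ (if it falls in that tier) and each price-break quantity.
EOQ at £73.70 = 1509.9 (feasible in tier 1): TC = 78,080×£73.70 + (78,080/1509.9)×269 + (1509.9/2)×0.25×£73.70 = £5,782,316.49.
EOQ at £69.80 = 1551.5 < 2500, so use break Q=2500: TC = 78,080×£69.80 + (78,080/2500.0)×269 + (2500.0/2)×0.25×£69.80 = £5,480,197.91.
EOQ at £68.85 = 1562.2 < 41000, so use break Q=41000: TC = 78,080×£68.85 + (78,080/41000.0)×269 + (41000.0/2)×0.25×£68.85 = £5,729,176.53.
Lowest total cost among the candidates is at Q = 2500.0.

TC* ≈ £5,480,198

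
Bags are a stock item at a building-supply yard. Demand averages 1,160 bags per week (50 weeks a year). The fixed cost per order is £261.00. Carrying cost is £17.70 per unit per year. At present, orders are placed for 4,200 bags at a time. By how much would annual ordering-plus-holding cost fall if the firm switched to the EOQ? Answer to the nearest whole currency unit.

Extra cost ≈ £17,625 per year

Annual demand D = 1,160 × 50 = 58,000.
EOQ = √(2DS/H) = √(2 × 58,000 × 261 / 17.7) ≈ 1307.86.
Cost at Q* = (D/Q*)S + (Q*/2)H = √(2DSH) ≈ £23,149.19.
Cost at Q = 4,200: (58,000/4,200)×261 + (4,200/2)×17.7 = £3,604.29 + £37,170.00 = £40,774.29.
Excess = £40,774.29 − £23,149.19 = £17,625.09.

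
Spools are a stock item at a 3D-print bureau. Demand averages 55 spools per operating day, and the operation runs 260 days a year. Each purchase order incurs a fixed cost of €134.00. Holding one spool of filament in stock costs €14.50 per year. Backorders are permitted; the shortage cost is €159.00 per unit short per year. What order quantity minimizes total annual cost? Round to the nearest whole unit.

Q* ≈ 537 spools

Annual demand D = 55 × 260 = 14,300.
With planned backorders, Q* = √(2DS/H) · √((H+B)/B).
√(2DS/H) = √(2 × 14,300 × 134 / 14.5) = 514.105.
√((H+B)/B) = √((14.5+159)/159) = 1.0446.
Q* ≈ 537.035.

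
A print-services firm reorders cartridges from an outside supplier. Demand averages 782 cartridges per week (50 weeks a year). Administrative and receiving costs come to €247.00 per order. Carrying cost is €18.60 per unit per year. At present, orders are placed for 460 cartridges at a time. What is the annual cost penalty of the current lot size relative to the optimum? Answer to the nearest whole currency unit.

Extra cost ≈ €6,319 per year

Annual demand D = 782 × 50 = 39,100.
EOQ = √(2DS/H) = √(2 × 39,100 × 247 / 18.6) ≈ 1019.05.
Cost at Q* = (D/Q*)S + (Q*/2)H = √(2DSH) ≈ €18,954.33.
Cost at Q = 460: (39,100/460)×247 + (460/2)×18.6 = €20,995.00 + €4,278.00 = €25,273.00.
Excess = €25,273.00 − €18,954.33 = €6,318.67.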